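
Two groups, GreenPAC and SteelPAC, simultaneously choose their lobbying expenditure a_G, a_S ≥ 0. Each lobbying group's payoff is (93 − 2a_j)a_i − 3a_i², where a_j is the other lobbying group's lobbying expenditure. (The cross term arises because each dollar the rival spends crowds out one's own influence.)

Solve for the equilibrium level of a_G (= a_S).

11.625

GreenPAC's payoff is (93 − 2a_S)a_G − 3a_G².
∂π/∂a_G = 93 − 2a_S − 6a_G = 0, so a_G = 15.5 − (1/3)a_S.
Setting a_G = a_S in the reaction function: a_G = 15.5 − (1/3)a_G, so a_G = 15.5 / (4/3) = 11.625.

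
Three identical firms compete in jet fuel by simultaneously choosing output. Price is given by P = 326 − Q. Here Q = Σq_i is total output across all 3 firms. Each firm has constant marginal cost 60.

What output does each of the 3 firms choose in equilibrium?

66.5

A representative firm's profit is π_i = q_i(326 − Q) − 60q_i, with Q = q_i + Σ_{j≠i} q_j.
First-order condition: 266 − 2q_i − Σ_{j≠i} q_j = 0.
In a symmetric equilibrium every firm chooses the same q, so Σ_{j≠i} q_j = 2q. The condition becomes 266 − 4q = 0, giving q = 266/4 = 66.5.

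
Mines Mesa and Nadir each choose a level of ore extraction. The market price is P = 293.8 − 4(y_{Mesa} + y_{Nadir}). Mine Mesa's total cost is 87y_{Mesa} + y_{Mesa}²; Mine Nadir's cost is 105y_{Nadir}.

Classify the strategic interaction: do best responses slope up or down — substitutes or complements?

strategic substitutes

Mine Mesa's profit: π = y_{Mesa}(293.8 − 4(y_{Mesa} + y_{Nadir})) − 87y_{Mesa} − y_{Mesa}².
∂π/∂y_{Mesa} = 206.8 − 10y_{Mesa} − 4y_{Nadir} = 0, so y_{Mesa} = 20.68 − 0.4y_{Nadir}.
The best-response slope dy_{Mesa}/dy_{Nadir} = −0.4 < 0: the reaction function is downward-sloping, so the choices are strategic substitutes.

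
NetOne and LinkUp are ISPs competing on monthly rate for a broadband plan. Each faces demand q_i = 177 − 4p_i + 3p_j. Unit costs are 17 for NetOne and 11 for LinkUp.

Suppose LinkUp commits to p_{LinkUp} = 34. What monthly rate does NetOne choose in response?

43.375

NetOne's profit: π = (p_{NetOne} − 17)(177 − 4p_{NetOne} + 3p_{LinkUp}).
∂π/∂p_{NetOne} = 245 − 8p_{NetOne} + 3p_{LinkUp} = 0 ⇒ p_{NetOne} = 30.625 + 0.375p_{LinkUp}.
At p_{LinkUp} = 34: p_{NetOne} = 30.625 + 0.375·34 = 43.375.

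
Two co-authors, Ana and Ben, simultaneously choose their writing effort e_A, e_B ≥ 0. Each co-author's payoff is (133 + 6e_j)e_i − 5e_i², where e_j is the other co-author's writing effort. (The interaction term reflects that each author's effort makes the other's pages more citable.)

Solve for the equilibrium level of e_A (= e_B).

33.25

Ana's payoff is (133 + 6e_B)e_A − 5e_A².
∂π/∂e_A = 133 + 6e_B − 10e_A = 0, so e_A = 13.3 + 0.6e_B.
By symmetry e_B = e_A; substituting into the reaction function, 0.4e_A = 13.3 and e_A = 33.25.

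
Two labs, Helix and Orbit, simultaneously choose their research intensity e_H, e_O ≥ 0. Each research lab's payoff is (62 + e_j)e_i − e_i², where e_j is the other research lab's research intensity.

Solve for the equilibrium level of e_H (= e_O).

62

Helix's payoff is (62 + e_O)e_H − e_H².
∂π/∂e_H = 62 + e_O − 2e_H = 0, so e_H = 31 + 0.5e_O.
The game is symmetric, so in equilibrium e_O = e_H: the reaction function gives 0.5e_H = 31, hence e_H = 62.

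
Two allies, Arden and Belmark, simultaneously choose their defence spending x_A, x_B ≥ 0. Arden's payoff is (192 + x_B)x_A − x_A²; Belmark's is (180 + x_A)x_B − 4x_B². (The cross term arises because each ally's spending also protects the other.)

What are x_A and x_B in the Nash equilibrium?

Expanding Arden's payoff: 192x_A + x_Bx_A − x_A².
∂π/∂x_A = 192 + x_B − 2x_A = 0, so x_A = 96 + 0.5x_B.
Likewise for Belmark: x_B = 22.5 + 0.125x_A.
Substituting the second reaction function into the first: x_A = 96 + 0.5(22.5 + 0.125x_A), which gives 0.9375x_A = 107.25 ⇒ x_A = 114.4.
Then x_B = 22.5 + 0.125·114.4 = 36.8.

114.4, 36.8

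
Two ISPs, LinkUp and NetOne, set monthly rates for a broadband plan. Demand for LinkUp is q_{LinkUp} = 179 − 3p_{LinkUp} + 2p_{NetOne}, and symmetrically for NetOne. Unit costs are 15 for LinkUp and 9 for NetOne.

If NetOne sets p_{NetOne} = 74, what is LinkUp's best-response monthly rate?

62

LinkUp's profit: π = (p_{LinkUp} − 15)(179 − 3p_{LinkUp} + 2p_{NetOne}).
∂π/∂p_{LinkUp} = 224 − 6p_{LinkUp} + 2p_{NetOne} = 0 ⇒ p_{LinkUp} = 112/3 + (1/3)p_{NetOne}.
At p_{NetOne} = 74: p_{LinkUp} = 112/3 + (1/3)·74 = 62.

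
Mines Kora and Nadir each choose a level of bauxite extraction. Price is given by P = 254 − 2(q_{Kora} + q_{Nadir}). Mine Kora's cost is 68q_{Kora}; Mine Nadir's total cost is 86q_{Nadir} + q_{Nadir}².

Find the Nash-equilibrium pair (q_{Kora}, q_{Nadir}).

Mine Kora's profit: π = q_{Kora}(254 − 2(q_{Kora} + q_{Nadir})) − 68q_{Kora}.
∂π/∂q_{Kora} = 186 − 4q_{Kora} − 2q_{Nadir} = 0, so q_{Kora} = 46.5 − 0.5q_{Nadir}.
For Nadir: ∂π/∂q_{Nadir} = 168 − 6q_{Nadir} − 2q_{Kora} = 0 ⇒ q_{Nadir} = 28 − (1/3)q_{Kora}.
Substituting the second reaction function into the first: q_{Kora} = 46.5 − 0.5(28 − (1/3)q_{Kora}), which gives (5/6)q_{Kora} = 32.5 ⇒ q_{Kora} = 39.
Then q_{Nadir} = 28 − (1/3)·39 = 15.

39, 15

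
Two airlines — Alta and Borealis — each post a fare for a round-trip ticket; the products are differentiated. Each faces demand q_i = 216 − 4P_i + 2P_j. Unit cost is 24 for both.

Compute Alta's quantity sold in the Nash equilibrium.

112

Alta's profit: π = (P_{Alta} − 24)(216 − 4P_{Alta} + 2P_{Borealis}).
∂π/∂P_{Alta} = 312 − 8P_{Alta} + 2P_{Borealis} = 0 ⇒ P_{Alta} = 39 + 0.25P_{Borealis}.
The game is symmetric, so in equilibrium P_{Borealis} = P_{Alta}: the reaction function gives 0.75P_{Alta} = 39, hence P_{Alta} = 52.
q_{Alta} = 216 − 4·52 + 2·52 = 112.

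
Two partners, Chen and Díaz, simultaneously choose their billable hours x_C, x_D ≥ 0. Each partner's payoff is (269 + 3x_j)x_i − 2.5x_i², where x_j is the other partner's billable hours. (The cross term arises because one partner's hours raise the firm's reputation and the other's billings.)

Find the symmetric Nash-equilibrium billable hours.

Chen's payoff is (269 + 3x_D)x_C − 2.5x_C².
∂π/∂x_C = 269 + 3x_D − 5x_C = 0, so x_C = 53.8 + 0.6x_D.
Setting x_C = x_D in the reaction function: x_C = 53.8 + 0.6x_C, so x_C = 53.8 / 0.4 = 134.5.

134.5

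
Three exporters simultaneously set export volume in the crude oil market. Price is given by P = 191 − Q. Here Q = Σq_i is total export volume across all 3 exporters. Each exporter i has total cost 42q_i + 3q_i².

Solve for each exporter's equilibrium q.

14.9

A representative exporter's profit is π_i = q_i(191 − Q) − 42q_i − 3q_i², with Q = q_i + Σ_{j≠i} q_j.
First-order condition: 149 − 8q_i − Σ_{j≠i} q_j = 0.
In a symmetric equilibrium every exporter chooses the same q, so Σ_{j≠i} q_j = 2q. The condition becomes 149 − 10q = 0, giving q = 149/10 = 14.9.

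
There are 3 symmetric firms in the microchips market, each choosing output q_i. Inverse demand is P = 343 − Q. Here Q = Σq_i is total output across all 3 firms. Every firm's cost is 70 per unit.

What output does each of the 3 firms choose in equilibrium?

A representative firm's profit is π_i = q_i(343 − Q) − 70q_i, with Q = q_i + Σ_{j≠i} q_j.
First-order condition: 273 − 2q_i − Σ_{j≠i} q_j = 0.
In a symmetric equilibrium every firm chooses the same q, so Σ_{j≠i} q_j = 2q. The condition becomes 273 − 4q = 0, giving q = 273/4 = 68.25.

68.25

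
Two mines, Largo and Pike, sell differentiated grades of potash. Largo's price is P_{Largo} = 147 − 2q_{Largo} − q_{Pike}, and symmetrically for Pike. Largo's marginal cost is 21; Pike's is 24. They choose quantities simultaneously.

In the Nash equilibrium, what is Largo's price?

Mine Largo's profit: π = q_{Largo}(147 − 2q_{Largo} − q_{Pike}) − 21q_{Largo}.
∂π/∂q_{Largo} = 126 − 4q_{Largo} − q_{Pike} = 0 ⇒ q_{Largo} = 31.5 − 0.25q_{Pike}.
Similarly q_{Pike} = 30.75 − 0.25q_{Largo}.
Plugging q_{Pike} into Largo's best response: q_{Largo} = 31.5 − 0.25(30.75 − 0.25q_{Largo}) ⇒ 0.9375q_{Largo} = 23.8125, so q_{Largo} = 25.4.
Then q_{Pike} = 30.75 − 0.25·25.4 = 24.4.
P_{Largo} = 147 − 2·25.4 − 24.4 = 71.8.

71.8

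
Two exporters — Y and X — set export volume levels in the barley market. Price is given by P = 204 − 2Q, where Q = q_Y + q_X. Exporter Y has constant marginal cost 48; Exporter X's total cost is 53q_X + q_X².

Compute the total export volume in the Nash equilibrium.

Exporter Y's profit: π = q_Y(204 − 2(q_Y + q_X)) − 48q_Y.
∂π/∂q_Y = 156 − 4q_Y − 2q_X = 0, so q_Y = 39 − 0.5q_X.
For X: ∂π/∂q_X = 151 − 6q_X − 2q_Y = 0 ⇒ q_X = 151/6 − (1/3)q_Y.
Substituting the second reaction function into the first: q_Y = 39 − 0.5(151/6 − (1/3)q_Y), which gives (5/6)q_Y = 317/12 ⇒ q_Y = 31.7.
Then q_X = 151/6 − (1/3)·31.7 = 14.6.
Total export volume: 31.7 + 14.6 = 46.3.

46.3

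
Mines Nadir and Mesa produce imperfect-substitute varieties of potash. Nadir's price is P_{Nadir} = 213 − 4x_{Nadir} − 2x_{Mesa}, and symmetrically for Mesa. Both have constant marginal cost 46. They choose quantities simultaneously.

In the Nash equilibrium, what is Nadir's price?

112.8

Mine Nadir's profit: π = x_{Nadir}(213 − 4x_{Nadir} − 2x_{Mesa}) − 46x_{Nadir}.
∂π/∂x_{Nadir} = 167 − 8x_{Nadir} − 2x_{Mesa} = 0 ⇒ x_{Nadir} = 20.875 − 0.25x_{Mesa}.
The game is symmetric, so in equilibrium x_{Mesa} = x_{Nadir}: the reaction function gives 1.25x_{Nadir} = 20.875, hence x_{Nadir} = 16.7.
P_{Nadir} = 213 − 4·16.7 − 2·16.7 = 112.8.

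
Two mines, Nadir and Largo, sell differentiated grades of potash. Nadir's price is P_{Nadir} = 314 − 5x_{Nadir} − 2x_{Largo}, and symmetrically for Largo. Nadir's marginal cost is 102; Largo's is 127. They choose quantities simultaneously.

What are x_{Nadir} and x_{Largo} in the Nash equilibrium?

18.1875, 15.0625

Mine Nadir's profit: π = x_{Nadir}(314 − 5x_{Nadir} − 2x_{Largo}) − 102x_{Nadir}.
∂π/∂x_{Nadir} = 212 − 10x_{Nadir} − 2x_{Largo} = 0 ⇒ x_{Nadir} = 21.2 − 0.2x_{Largo}.
Similarly x_{Largo} = 18.7 − 0.2x_{Nadir}.
Plugging x_{Largo} into Nadir's best response: x_{Nadir} = 21.2 − 0.2(18.7 − 0.2x_{Nadir}) ⇒ 0.96x_{Nadir} = 17.46, so x_{Nadir} = 18.1875.
Then x_{Largo} = 18.7 − 0.2·18.1875 = 15.0625.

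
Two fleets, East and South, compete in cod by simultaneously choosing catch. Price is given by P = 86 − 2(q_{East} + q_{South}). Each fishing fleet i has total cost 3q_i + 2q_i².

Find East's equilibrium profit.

Fishing fleet East's profit: π = q_{East}(86 − 2(q_{East} + q_{South})) − 3q_{East} − 2q_{East}².
∂π/∂q_{East} = 83 − 8q_{East} − 2q_{South} = 0, so q_{East} = 10.375 − 0.25q_{South}.
The game is symmetric, so in equilibrium q_{South} = q_{East}: the reaction function gives 1.25q_{East} = 10.375, hence q_{East} = 8.3.
Price P = 86 − 2·16.6 = 52.8.
East's profit: (52.8 − 3)·8.3 − 2(8.3)² = 275.56.

275.56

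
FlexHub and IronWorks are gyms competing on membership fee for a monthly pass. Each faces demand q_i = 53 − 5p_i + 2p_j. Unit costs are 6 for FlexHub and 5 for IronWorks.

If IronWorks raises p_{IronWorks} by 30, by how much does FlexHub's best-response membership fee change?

FlexHub's profit: π = (p_{FlexHub} − 6)(53 − 5p_{FlexHub} + 2p_{IronWorks}).
∂π/∂p_{FlexHub} = 83 − 10p_{FlexHub} + 2p_{IronWorks} = 0 ⇒ p_{FlexHub} = 8.3 + 0.2p_{IronWorks}.
The reaction-function slope is 0.2, so a 30-unit rise in p_{IronWorks} moves p_{FlexHub} by 0.2 × 30 = 6. FlexHub's best response rises — the actions are strategic complements.

6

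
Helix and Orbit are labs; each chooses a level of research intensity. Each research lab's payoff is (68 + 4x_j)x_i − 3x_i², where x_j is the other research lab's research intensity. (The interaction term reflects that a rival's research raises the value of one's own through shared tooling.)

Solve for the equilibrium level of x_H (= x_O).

Helix's payoff is (68 + 4x_O)x_H − 3x_H².
∂π/∂x_H = 68 + 4x_O − 6x_H = 0, so x_H = 34/3 + (2/3)x_O.
By symmetry x_O = x_H; substituting into the reaction function, (1/3)x_H = 34/3 and x_H = 34.

34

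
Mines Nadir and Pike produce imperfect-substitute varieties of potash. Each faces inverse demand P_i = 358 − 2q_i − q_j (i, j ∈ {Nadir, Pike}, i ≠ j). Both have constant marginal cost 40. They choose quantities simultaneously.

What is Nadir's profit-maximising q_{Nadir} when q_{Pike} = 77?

60.25

Mine Nadir's profit: π = q_{Nadir}(358 − 2q_{Nadir} − q_{Pike}) − 40q_{Nadir}.
∂π/∂q_{Nadir} = 318 − 4q_{Nadir} − q_{Pike} = 0 ⇒ q_{Nadir} = 79.5 − 0.25q_{Pike}.
At q_{Pike} = 77: q_{Nadir} = 79.5 − 0.25·77 = 60.25.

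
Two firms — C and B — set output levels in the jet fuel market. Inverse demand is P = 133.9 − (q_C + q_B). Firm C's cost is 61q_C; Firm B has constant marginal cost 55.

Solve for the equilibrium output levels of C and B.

Firm C's profit: π = q_C(133.9 − (q_C + q_B)) − 61q_C.
∂π/∂q_C = 72.9 − 2q_C − q_B = 0, so q_C = 36.45 − 0.5q_B.
By the same steps for B: q_B = 39.45 − 0.5q_C.
Plugging q_B into C's best response: q_C = 36.45 − 0.5(39.45 − 0.5q_C) ⇒ 0.75q_C = 16.725, so q_C = 22.3.
Then q_B = 39.45 − 0.5·22.3 = 28.3.

22.3, 28.3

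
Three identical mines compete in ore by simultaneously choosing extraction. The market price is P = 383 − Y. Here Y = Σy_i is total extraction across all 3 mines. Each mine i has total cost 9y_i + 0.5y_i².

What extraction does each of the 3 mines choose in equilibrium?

A representative mine's profit is π_i = y_i(383 − Y) − 9y_i − 0.5y_i², with Y = y_i + Σ_{j≠i} y_j.
First-order condition: 374 − 3y_i − Σ_{j≠i} y_j = 0.
In a symmetric equilibrium every mine chooses the same y, so Σ_{j≠i} y_j = 2y. The condition becomes 374 − 5y = 0, giving y = 374/5 = 74.8.

74.8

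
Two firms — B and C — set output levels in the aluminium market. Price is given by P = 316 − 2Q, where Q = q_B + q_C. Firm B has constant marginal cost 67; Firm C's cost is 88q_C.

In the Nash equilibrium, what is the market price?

Firm B's profit: π = q_B(316 − 2(q_B + q_C)) − 67q_B.
∂π/∂q_B = 249 − 4q_B − 2q_C = 0, so q_B = 62.25 − 0.5q_C.
By the same steps for C: q_C = 57 − 0.5q_B.
Plugging q_C into B's best response: q_B = 62.25 − 0.5(57 − 0.5q_B) ⇒ 0.75q_B = 33.75, so q_B = 45.
Then q_C = 57 − 0.5·45 = 34.5.
Equilibrium price: P = 316 − 2·79.5 = 157.

157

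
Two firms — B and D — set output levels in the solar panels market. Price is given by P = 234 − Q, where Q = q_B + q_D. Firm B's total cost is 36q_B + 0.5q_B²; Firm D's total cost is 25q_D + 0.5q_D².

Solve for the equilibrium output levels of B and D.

48.125, 53.625

Firm B's profit: π = q_B(234 − (q_B + q_D)) − 36q_B − 0.5q_B².
∂π/∂q_B = 198 − 3q_B − q_D = 0, so q_B = 66 − (1/3)q_D.
By the same steps for D: q_D = 209/3 − (1/3)q_B.
Plugging q_D into B's best response: q_B = 66 − (1/3)(209/3 − (1/3)q_B) ⇒ (8/9)q_B = 385/9, so q_B = 48.125.
Then q_D = 209/3 − (1/3)·48.125 = 53.625.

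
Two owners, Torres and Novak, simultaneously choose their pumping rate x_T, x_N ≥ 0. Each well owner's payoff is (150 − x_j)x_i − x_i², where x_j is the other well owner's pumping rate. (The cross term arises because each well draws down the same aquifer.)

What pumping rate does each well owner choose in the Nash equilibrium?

50

Torres's payoff is (150 − x_N)x_T − x_T².
∂π/∂x_T = 150 − x_N − 2x_T = 0, so x_T = 75 − 0.5x_N.
By symmetry x_N = x_T; substituting into the reaction function, 1.5x_T = 75 and x_T = 50.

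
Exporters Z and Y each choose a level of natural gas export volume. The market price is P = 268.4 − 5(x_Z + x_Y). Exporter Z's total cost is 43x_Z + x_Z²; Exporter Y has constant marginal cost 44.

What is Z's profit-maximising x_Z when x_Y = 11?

Exporter Z's profit: π = x_Z(268.4 − 5(x_Z + x_Y)) − 43x_Z − x_Z².
∂π/∂x_Z = 225.4 − 12x_Z − 5x_Y = 0, so x_Z = 1127/60 − (5/12)x_Y.
At x_Y = 11: x_Z = 1127/60 − (5/12)·11 = 14.2.

14.2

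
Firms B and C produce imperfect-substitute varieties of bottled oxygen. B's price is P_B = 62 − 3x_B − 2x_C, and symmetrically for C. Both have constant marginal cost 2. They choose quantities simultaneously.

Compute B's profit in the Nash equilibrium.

Firm B's profit: π = x_B(62 − 3x_B − 2x_C) − 2x_B.
∂π/∂x_B = 60 − 6x_B − 2x_C = 0 ⇒ x_B = 10 − (1/3)x_C.
The game is symmetric, so in equilibrium x_C = x_B: the reaction function gives (4/3)x_B = 10, hence x_B = 7.5.
P_B = 62 − 3·7.5 − 2·7.5 = 24.5.
Profit = (24.5 − 2)·7.5 = 168.75.

168.75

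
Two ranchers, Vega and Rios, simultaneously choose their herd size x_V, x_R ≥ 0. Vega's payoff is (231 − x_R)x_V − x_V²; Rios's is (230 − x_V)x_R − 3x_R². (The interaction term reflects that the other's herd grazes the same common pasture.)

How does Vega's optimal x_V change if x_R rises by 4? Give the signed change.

Expanding Vega's payoff: 231x_V − x_Rx_V − x_V².
∂π/∂x_V = 231 − x_R − 2x_V = 0, so x_V = 115.5 − 0.5x_R.
The reaction-function slope is −0.5, so a 4-unit rise in x_R moves x_V by −0.5 × 4 = −2. Vega's best response falls — the actions are strategic substitutes.

-2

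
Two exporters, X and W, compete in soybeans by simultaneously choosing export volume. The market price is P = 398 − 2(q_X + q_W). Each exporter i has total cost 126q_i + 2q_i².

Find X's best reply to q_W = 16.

30

Exporter X's profit: π = q_X(398 − 2(q_X + q_W)) − 126q_X − 2q_X².
∂π/∂q_X = 272 − 8q_X − 2q_W = 0, so q_X = 34 − 0.25q_W.
At q_W = 16: q_X = 34 − 0.25·16 = 30.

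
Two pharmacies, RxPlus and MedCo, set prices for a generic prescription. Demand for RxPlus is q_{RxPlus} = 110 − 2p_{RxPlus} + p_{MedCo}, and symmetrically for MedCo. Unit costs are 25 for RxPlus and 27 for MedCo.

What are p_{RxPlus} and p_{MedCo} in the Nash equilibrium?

53.6, 54.4

RxPlus's profit: π = (p_{RxPlus} − 25)(110 − 2p_{RxPlus} + p_{MedCo}).
∂π/∂p_{RxPlus} = 160 − 4p_{RxPlus} + p_{MedCo} = 0 ⇒ p_{RxPlus} = 40 + 0.25p_{MedCo}.
Similarly p_{MedCo} = 41 + 0.25p_{RxPlus}.
Solving the two reaction functions simultaneously: (1 − (0.25)(0.25))p_{RxPlus} = 40 + 0.25·41, so 0.9375p_{RxPlus} = 50.25 and p_{RxPlus} = 53.6.
Then p_{MedCo} = 41 + 0.25·53.6 = 54.4.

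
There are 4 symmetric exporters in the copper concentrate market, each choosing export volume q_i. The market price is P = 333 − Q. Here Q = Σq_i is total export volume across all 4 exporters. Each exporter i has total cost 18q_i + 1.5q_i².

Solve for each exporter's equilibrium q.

A representative exporter's profit is π_i = q_i(333 − Q) − 18q_i − 1.5q_i², with Q = q_i + Σ_{j≠i} q_j.
First-order condition: 315 − 5q_i − Σ_{j≠i} q_j = 0.
Imposing symmetry (q_j = q for all j) turns Σ_{j≠i} q_j into 3q, so 315 = 8q and q = 39.375.

39.375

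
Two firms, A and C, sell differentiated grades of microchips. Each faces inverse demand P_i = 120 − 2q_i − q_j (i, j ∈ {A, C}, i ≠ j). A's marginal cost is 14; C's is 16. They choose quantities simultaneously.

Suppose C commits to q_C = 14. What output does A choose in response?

23

Firm A's profit: π = q_A(120 − 2q_A − q_C) − 14q_A.
∂π/∂q_A = 106 − 4q_A − q_C = 0 ⇒ q_A = 26.5 − 0.25q_C.
At q_C = 14: q_A = 26.5 − 0.25·14 = 23.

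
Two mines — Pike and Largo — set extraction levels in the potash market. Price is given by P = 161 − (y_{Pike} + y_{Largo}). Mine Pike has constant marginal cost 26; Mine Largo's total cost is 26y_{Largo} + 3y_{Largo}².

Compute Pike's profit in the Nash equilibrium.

Mine Pike's profit: π = y_{Pike}(161 − (y_{Pike} + y_{Largo})) − 26y_{Pike}.
∂π/∂y_{Pike} = 135 − 2y_{Pike} − y_{Largo} = 0, so y_{Pike} = 67.5 − 0.5y_{Largo}.
For Largo: ∂π/∂y_{Largo} = 135 − 8y_{Largo} − y_{Pike} = 0 ⇒ y_{Largo} = 16.875 − 0.125y_{Pike}.
Substituting the second reaction function into the first: y_{Pike} = 67.5 − 0.5(16.875 − 0.125y_{Pike}), which gives 0.9375y_{Pike} = 59.0625 ⇒ y_{Pike} = 63.
Then y_{Largo} = 16.875 − 0.125·63 = 9.
Price P = 161 − 72 = 89.
Pike's profit: (89 − 26)·63 = 3969.

3969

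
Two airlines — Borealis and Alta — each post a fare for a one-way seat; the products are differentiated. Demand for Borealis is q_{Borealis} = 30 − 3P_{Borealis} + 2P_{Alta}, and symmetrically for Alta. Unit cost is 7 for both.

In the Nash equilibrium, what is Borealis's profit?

Borealis's profit: π = (P_{Borealis} − 7)(30 − 3P_{Borealis} + 2P_{Alta}).
∂π/∂P_{Borealis} = 51 − 6P_{Borealis} + 2P_{Alta} = 0 ⇒ P_{Borealis} = 8.5 + (1/3)P_{Alta}.
The game is symmetric, so in equilibrium P_{Alta} = P_{Borealis}: the reaction function gives (2/3)P_{Borealis} = 8.5, hence P_{Borealis} = 12.75.
q_{Borealis} = 30 − 3·12.75 + 2·12.75 = 17.25.
Profit = (12.75 − 7)·17.25 = 99.1875.

99.1875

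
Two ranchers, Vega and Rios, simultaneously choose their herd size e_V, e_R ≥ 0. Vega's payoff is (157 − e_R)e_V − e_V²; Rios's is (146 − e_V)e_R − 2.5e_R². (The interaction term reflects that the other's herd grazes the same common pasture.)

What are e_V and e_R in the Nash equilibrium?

71, 15

Expanding Vega's payoff: 157e_V − e_Re_V − e_V².
∂π/∂e_V = 157 − e_R − 2e_V = 0, so e_V = 78.5 − 0.5e_R.
Likewise for Rios: e_R = 29.2 − 0.2e_V.
Solving the two reaction functions simultaneously: (1 − (−0.5)(−0.2))e_V = 78.5 − 0.5·29.2, so 0.9e_V = 63.9 and e_V = 71.
Then e_R = 29.2 − 0.2·71 = 15.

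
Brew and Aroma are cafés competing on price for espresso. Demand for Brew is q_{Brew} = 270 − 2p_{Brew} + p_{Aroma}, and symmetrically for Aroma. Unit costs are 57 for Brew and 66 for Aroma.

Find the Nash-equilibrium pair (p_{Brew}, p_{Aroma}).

129.2, 132.8

Brew's profit: π = (p_{Brew} − 57)(270 − 2p_{Brew} + p_{Aroma}).
∂π/∂p_{Brew} = 384 − 4p_{Brew} + p_{Aroma} = 0 ⇒ p_{Brew} = 96 + 0.25p_{Aroma}.
Similarly p_{Aroma} = 100.5 + 0.25p_{Brew}.
Solving the two reaction functions simultaneously: (1 − (0.25)(0.25))p_{Brew} = 96 + 0.25·100.5, so 0.9375p_{Brew} = 121.125 and p_{Brew} = 129.2.
Then p_{Aroma} = 100.5 + 0.25·129.2 = 132.8.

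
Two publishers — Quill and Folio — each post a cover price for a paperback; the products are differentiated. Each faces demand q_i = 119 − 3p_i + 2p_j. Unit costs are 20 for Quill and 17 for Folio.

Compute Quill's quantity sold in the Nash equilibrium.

72.5625

Quill's profit: π = (p_{Quill} − 20)(119 − 3p_{Quill} + 2p_{Folio}).
∂π/∂p_{Quill} = 179 − 6p_{Quill} + 2p_{Folio} = 0 ⇒ p_{Quill} = 179/6 + (1/3)p_{Folio}.
Similarly p_{Folio} = 85/3 + (1/3)p_{Quill}.
Plugging p_{Folio} into Quill's best response: p_{Quill} = 179/6 + (1/3)(85/3 + (1/3)p_{Quill}) ⇒ (8/9)p_{Quill} = 707/18, so p_{Quill} = 44.1875.
Then p_{Folio} = 85/3 + (1/3)·44.1875 = 43.0625.
q_{Quill} = 119 − 3·44.1875 + 2·43.0625 = 72.5625.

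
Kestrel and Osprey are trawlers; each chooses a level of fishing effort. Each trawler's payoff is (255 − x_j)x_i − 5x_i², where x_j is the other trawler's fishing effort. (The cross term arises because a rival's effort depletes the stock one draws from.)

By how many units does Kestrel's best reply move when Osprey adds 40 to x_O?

Kestrel's payoff is (255 − x_O)x_K − 5x_K².
∂π/∂x_K = 255 − x_O − 10x_K = 0, so x_K = 25.5 − 0.1x_O.
The reaction-function slope is −0.1, so a 40-unit rise in x_O moves x_K by −0.1 × 40 = −4. Kestrel's best response falls — the actions are strategic substitutes.

-4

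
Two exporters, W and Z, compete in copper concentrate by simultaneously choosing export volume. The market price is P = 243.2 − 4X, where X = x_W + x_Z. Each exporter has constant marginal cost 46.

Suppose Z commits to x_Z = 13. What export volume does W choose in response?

Exporter W's profit: π = x_W(243.2 − 4(x_W + x_Z)) − 46x_W.
∂π/∂x_W = 197.2 − 8x_W − 4x_Z = 0, so x_W = 24.65 − 0.5x_Z.
At x_Z = 13: x_W = 24.65 − 0.5·13 = 18.15.

18.15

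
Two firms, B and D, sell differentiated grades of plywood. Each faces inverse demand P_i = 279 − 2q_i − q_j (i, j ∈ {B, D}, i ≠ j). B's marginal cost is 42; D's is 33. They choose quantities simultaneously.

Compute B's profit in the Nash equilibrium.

Firm B's profit: π = q_B(279 − 2q_B − q_D) − 42q_B.
∂π/∂q_B = 237 − 4q_B − q_D = 0 ⇒ q_B = 59.25 − 0.25q_D.
Similarly q_D = 61.5 − 0.25q_B.
Solving the two reaction functions simultaneously: (1 − (−0.25)(−0.25))q_B = 59.25 − 0.25·61.5, so 0.9375q_B = 43.875 and q_B = 46.8.
Then q_D = 61.5 − 0.25·46.8 = 49.8.
P_B = 279 − 2·46.8 − 49.8 = 135.6.
Profit = (135.6 − 42)·46.8 = 4380.48.

4380.48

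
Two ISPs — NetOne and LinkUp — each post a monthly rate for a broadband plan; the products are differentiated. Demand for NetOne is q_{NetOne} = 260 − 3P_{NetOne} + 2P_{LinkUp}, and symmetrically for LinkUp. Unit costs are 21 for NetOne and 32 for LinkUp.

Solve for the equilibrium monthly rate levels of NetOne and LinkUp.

82.8125, 86.9375

NetOne's profit: π = (P_{NetOne} − 21)(260 − 3P_{NetOne} + 2P_{LinkUp}).
∂π/∂P_{NetOne} = 323 − 6P_{NetOne} + 2P_{LinkUp} = 0 ⇒ P_{NetOne} = 323/6 + (1/3)P_{LinkUp}.
Similarly P_{LinkUp} = 178/3 + (1/3)P_{NetOne}.
Plugging P_{LinkUp} into NetOne's best response: P_{NetOne} = 323/6 + (1/3)(178/3 + (1/3)P_{NetOne}) ⇒ (8/9)P_{NetOne} = 1325/18, so P_{NetOne} = 82.8125.
Then P_{LinkUp} = 178/3 + (1/3)·82.8125 = 86.9375.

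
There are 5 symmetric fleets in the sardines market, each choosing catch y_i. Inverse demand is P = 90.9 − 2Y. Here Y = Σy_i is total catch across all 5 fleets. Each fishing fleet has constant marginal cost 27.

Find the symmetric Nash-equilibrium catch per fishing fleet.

A representative fishing fleet's profit is π_i = y_i(90.9 − 2Y) − 27y_i, with Y = y_i + Σ_{j≠i} y_j.
First-order condition: 63.9 − 4y_i − 2Σ_{j≠i} y_j = 0.
With identical fishing fleets, set every y_j = y: then 63.9 − 4y − 8y = 0, i.e. y = 63.9/12 = 5.325.

5.325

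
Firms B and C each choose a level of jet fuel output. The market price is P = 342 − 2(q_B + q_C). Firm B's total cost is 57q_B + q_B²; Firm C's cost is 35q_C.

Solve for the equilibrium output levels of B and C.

Firm B's profit: π = q_B(342 − 2(q_B + q_C)) − 57q_B − q_B².
∂π/∂q_B = 285 − 6q_B − 2q_C = 0, so q_B = 47.5 − (1/3)q_C.
For C: ∂π/∂q_C = 307 − 4q_C − 2q_B = 0 ⇒ q_C = 76.75 − 0.5q_B.
Plugging q_C into B's best response: q_B = 47.5 − (1/3)(76.75 − 0.5q_B) ⇒ (5/6)q_B = 263/12, so q_B = 26.3.
Then q_C = 76.75 − 0.5·26.3 = 63.6.

26.3, 63.6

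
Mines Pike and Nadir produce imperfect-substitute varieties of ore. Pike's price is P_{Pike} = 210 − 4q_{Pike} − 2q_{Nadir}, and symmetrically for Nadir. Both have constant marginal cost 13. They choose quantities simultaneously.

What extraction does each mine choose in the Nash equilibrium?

19.7

Mine Pike's profit: π = q_{Pike}(210 − 4q_{Pike} − 2q_{Nadir}) − 13q_{Pike}.
∂π/∂q_{Pike} = 197 − 8q_{Pike} − 2q_{Nadir} = 0 ⇒ q_{Pike} = 24.625 − 0.25q_{Nadir}.
The game is symmetric, so in equilibrium q_{Nadir} = q_{Pike}: the reaction function gives 1.25q_{Pike} = 24.625, hence q_{Pike} = 19.7.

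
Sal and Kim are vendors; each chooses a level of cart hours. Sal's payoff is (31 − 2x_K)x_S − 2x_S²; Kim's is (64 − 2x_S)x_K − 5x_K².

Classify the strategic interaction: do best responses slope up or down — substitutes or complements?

Expanding Sal's payoff: 31x_S − 2x_Kx_S − 2x_S².
∂π/∂x_S = 31 − 2x_K − 4x_S = 0, so x_S = 7.75 − 0.5x_K.
The best-response slope dx_S/dx_K = −0.5 < 0: the reaction function is downward-sloping, so the choices are strategic substitutes.

strategic substitutes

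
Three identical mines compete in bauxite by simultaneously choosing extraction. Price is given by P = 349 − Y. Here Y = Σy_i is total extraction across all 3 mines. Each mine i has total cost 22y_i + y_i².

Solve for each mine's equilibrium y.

54.5

A representative mine's profit is π_i = y_i(349 − Y) − 22y_i − y_i², with Y = y_i + Σ_{j≠i} y_j.
First-order condition: 327 − 4y_i − Σ_{j≠i} y_j = 0.
In a symmetric equilibrium every mine chooses the same y, so Σ_{j≠i} y_j = 2y. The condition becomes 327 − 6y = 0, giving y = 327/6 = 54.5.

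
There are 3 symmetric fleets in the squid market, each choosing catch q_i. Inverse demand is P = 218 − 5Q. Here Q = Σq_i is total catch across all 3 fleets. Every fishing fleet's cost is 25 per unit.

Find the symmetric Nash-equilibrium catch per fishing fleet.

A representative fishing fleet's profit is π_i = q_i(218 − 5Q) − 25q_i, with Q = q_i + Σ_{j≠i} q_j.
First-order condition: 193 − 10q_i − 5Σ_{j≠i} q_j = 0.
Imposing symmetry (q_j = q for all j) turns Σ_{j≠i} q_j into 2q, so 193 = 20q and q = 9.65.

9.65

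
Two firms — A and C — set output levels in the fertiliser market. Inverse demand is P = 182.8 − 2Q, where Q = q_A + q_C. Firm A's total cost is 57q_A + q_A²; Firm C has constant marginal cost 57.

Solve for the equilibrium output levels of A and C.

12.58, 25.16

Firm A's profit: π = q_A(182.8 − 2(q_A + q_C)) − 57q_A − q_A².
∂π/∂q_A = 125.8 − 6q_A − 2q_C = 0, so q_A = 629/30 − (1/3)q_C.
For C: ∂π/∂q_C = 125.8 − 4q_C − 2q_A = 0 ⇒ q_C = 31.45 − 0.5q_A.
Substituting the second reaction function into the first: q_A = 629/30 − (1/3)(31.45 − 0.5q_A), which gives (5/6)q_A = 629/60 ⇒ q_A = 12.58.
Then q_C = 31.45 − 0.5·12.58 = 25.16.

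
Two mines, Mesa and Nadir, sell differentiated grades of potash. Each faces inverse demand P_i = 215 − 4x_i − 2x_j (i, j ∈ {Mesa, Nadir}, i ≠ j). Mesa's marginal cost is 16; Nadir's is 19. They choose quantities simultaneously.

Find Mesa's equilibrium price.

Mine Mesa's profit: π = x_{Mesa}(215 − 4x_{Mesa} − 2x_{Nadir}) − 16x_{Mesa}.
∂π/∂x_{Mesa} = 199 − 8x_{Mesa} − 2x_{Nadir} = 0 ⇒ x_{Mesa} = 24.875 − 0.25x_{Nadir}.
Similarly x_{Nadir} = 24.5 − 0.25x_{Mesa}.
Substituting the second reaction function into the first: x_{Mesa} = 24.875 − 0.25(24.5 − 0.25x_{Mesa}), which gives 0.9375x_{Mesa} = 18.75 ⇒ x_{Mesa} = 20.
Then x_{Nadir} = 24.5 − 0.25·20 = 19.5.
P_{Mesa} = 215 − 4·20 − 2·19.5 = 96.

96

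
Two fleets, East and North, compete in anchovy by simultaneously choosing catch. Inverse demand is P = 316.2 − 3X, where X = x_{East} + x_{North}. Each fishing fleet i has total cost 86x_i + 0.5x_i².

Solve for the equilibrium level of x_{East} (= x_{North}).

Fishing fleet East's profit: π = x_{East}(316.2 − 3(x_{East} + x_{North})) − 86x_{East} − 0.5x_{East}².
∂π/∂x_{East} = 230.2 − 7x_{East} − 3x_{North} = 0, so x_{East} = 1151/35 − (3/7)x_{North}.
The game is symmetric, so in equilibrium x_{North} = x_{East}: the reaction function gives (10/7)x_{East} = 1151/35, hence x_{East} = 23.02.

23.02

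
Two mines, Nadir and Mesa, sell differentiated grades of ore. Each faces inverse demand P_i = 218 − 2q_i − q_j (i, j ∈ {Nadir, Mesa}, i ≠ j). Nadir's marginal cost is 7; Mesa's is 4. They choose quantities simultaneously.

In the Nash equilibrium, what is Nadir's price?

Mine Nadir's profit: π = q_{Nadir}(218 − 2q_{Nadir} − q_{Mesa}) − 7q_{Nadir}.
∂π/∂q_{Nadir} = 211 − 4q_{Nadir} − q_{Mesa} = 0 ⇒ q_{Nadir} = 52.75 − 0.25q_{Mesa}.
Similarly q_{Mesa} = 53.5 − 0.25q_{Nadir}.
Plugging q_{Mesa} into Nadir's best response: q_{Nadir} = 52.75 − 0.25(53.5 − 0.25q_{Nadir}) ⇒ 0.9375q_{Nadir} = 39.375, so q_{Nadir} = 42.
Then q_{Mesa} = 53.5 − 0.25·42 = 43.
P_{Nadir} = 218 − 2·42 − 43 = 91.

91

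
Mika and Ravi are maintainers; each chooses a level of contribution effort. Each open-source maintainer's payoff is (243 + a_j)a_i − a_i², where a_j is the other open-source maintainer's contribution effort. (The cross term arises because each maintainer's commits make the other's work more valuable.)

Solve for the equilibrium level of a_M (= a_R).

243

Mika's payoff is (243 + a_R)a_M − a_M².
∂π/∂a_M = 243 + a_R − 2a_M = 0, so a_M = 121.5 + 0.5a_R.
The game is symmetric, so in equilibrium a_R = a_M: the reaction function gives 0.5a_M = 121.5, hence a_M = 243.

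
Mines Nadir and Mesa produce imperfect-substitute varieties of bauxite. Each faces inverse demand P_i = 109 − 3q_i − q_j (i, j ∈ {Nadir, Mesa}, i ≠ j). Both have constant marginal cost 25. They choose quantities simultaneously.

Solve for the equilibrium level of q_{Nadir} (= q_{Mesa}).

Mine Nadir's profit: π = q_{Nadir}(109 − 3q_{Nadir} − q_{Mesa}) − 25q_{Nadir}.
∂π/∂q_{Nadir} = 84 − 6q_{Nadir} − q_{Mesa} = 0 ⇒ q_{Nadir} = 14 − (1/6)q_{Mesa}.
Setting q_{Nadir} = q_{Mesa} in the reaction function: q_{Nadir} = 14 − (1/6)q_{Nadir}, so q_{Nadir} = 14 / (7/6) = 12.

12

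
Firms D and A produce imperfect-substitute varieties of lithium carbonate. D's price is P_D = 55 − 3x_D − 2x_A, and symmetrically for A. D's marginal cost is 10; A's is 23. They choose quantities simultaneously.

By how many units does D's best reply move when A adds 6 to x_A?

Firm D's profit: π = x_D(55 − 3x_D − 2x_A) − 10x_D.
∂π/∂x_D = 45 − 6x_D − 2x_A = 0 ⇒ x_D = 7.5 − (1/3)x_A.
The reaction-function slope is −1/3, so a 6-unit rise in x_A moves x_D by −1/3 × 6 = −2. D's best response falls — the actions are strategic substitutes.

-2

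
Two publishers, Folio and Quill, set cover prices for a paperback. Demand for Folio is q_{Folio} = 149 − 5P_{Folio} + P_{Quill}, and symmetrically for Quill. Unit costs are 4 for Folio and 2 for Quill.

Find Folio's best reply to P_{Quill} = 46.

Folio's profit: π = (P_{Folio} − 4)(149 − 5P_{Folio} + P_{Quill}).
∂π/∂P_{Folio} = 169 − 10P_{Folio} + P_{Quill} = 0 ⇒ P_{Folio} = 16.9 + 0.1P_{Quill}.
At P_{Quill} = 46: P_{Folio} = 16.9 + 0.1·46 = 21.5.

21.5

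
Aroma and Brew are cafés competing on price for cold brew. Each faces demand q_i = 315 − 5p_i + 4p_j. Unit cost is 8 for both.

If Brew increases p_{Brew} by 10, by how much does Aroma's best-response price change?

4

Aroma's profit: π = (p_{Aroma} − 8)(315 − 5p_{Aroma} + 4p_{Brew}).
∂π/∂p_{Aroma} = 355 − 10p_{Aroma} + 4p_{Brew} = 0 ⇒ p_{Aroma} = 35.5 + 0.4p_{Brew}.
The reaction-function slope is 0.4, so a 10-unit rise in p_{Brew} moves p_{Aroma} by 0.4 × 10 = 4. Aroma's best response rises — the actions are strategic complements.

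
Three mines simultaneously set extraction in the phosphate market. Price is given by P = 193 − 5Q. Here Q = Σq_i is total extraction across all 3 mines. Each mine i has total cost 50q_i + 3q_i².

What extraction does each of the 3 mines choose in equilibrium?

A representative mine's profit is π_i = q_i(193 − 5Q) − 50q_i − 3q_i², with Q = q_i + Σ_{j≠i} q_j.
First-order condition: 143 − 16q_i − 5Σ_{j≠i} q_j = 0.
With identical mines, set every q_j = q: then 143 − 16q − 10q = 0, i.e. q = 143/26 = 5.5.

5.5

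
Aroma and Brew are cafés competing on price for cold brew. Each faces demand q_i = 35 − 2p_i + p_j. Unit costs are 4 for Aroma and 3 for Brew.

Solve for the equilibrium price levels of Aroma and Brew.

Aroma's profit: π = (p_{Aroma} − 4)(35 − 2p_{Aroma} + p_{Brew}).
∂π/∂p_{Aroma} = 43 − 4p_{Aroma} + p_{Brew} = 0 ⇒ p_{Aroma} = 10.75 + 0.25p_{Brew}.
Similarly p_{Brew} = 10.25 + 0.25p_{Aroma}.
Solving the two reaction functions simultaneously: (1 − (0.25)(0.25))p_{Aroma} = 10.75 + 0.25·10.25, so 0.9375p_{Aroma} = 13.3125 and p_{Aroma} = 14.2.
Then p_{Brew} = 10.25 + 0.25·14.2 = 13.8.

14.2, 13.8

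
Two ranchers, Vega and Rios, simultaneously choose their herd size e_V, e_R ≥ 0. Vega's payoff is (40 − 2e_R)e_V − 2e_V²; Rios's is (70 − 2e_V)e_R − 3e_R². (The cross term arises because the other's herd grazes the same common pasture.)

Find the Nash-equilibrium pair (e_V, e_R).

5, 10

Expanding Vega's payoff: 40e_V − 2e_Re_V − 2e_V².
∂π/∂e_V = 40 − 2e_R − 4e_V = 0, so e_V = 10 − 0.5e_R.
Likewise for Rios: e_R = 35/3 − (1/3)e_V.
Substituting the second reaction function into the first: e_V = 10 − 0.5(35/3 − (1/3)e_V), which gives (5/6)e_V = 25/6 ⇒ e_V = 5.
Then e_R = 35/3 − (1/3)·5 = 10.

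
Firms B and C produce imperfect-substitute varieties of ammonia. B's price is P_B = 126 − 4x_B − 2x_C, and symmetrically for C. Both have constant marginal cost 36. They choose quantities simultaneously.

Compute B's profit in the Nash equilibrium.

Firm B's profit: π = x_B(126 − 4x_B − 2x_C) − 36x_B.
∂π/∂x_B = 90 − 8x_B − 2x_C = 0 ⇒ x_B = 11.25 − 0.25x_C.
By symmetry x_C = x_B; substituting into the reaction function, 1.25x_B = 11.25 and x_B = 9.
P_B = 126 − 4·9 − 2·9 = 72.
Profit = (72 − 36)·9 = 324.

324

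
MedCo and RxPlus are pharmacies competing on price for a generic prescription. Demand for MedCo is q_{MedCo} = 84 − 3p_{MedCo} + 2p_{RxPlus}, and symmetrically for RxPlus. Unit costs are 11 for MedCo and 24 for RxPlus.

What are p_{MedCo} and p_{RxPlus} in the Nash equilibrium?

31.6875, 36.5625

MedCo's profit: π = (p_{MedCo} − 11)(84 − 3p_{MedCo} + 2p_{RxPlus}).
∂π/∂p_{MedCo} = 117 − 6p_{MedCo} + 2p_{RxPlus} = 0 ⇒ p_{MedCo} = 19.5 + (1/3)p_{RxPlus}.
Similarly p_{RxPlus} = 26 + (1/3)p_{MedCo}.
Plugging p_{RxPlus} into MedCo's best response: p_{MedCo} = 19.5 + (1/3)(26 + (1/3)p_{MedCo}) ⇒ (8/9)p_{MedCo} = 169/6, so p_{MedCo} = 31.6875.
Then p_{RxPlus} = 26 + (1/3)·31.6875 = 36.5625.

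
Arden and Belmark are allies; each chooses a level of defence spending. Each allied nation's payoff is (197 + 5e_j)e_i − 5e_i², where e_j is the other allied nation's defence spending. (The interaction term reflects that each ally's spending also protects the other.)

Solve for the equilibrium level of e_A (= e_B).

Arden's payoff is (197 + 5e_B)e_A − 5e_A².
∂π/∂e_A = 197 + 5e_B − 10e_A = 0, so e_A = 19.7 + 0.5e_B.
The game is symmetric, so in equilibrium e_B = e_A: the reaction function gives 0.5e_A = 19.7, hence e_A = 39.4.

39.4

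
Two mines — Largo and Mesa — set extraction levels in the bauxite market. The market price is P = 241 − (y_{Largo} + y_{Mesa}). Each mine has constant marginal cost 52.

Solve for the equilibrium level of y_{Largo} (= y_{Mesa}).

63

Mine Largo's profit: π = y_{Largo}(241 − (y_{Largo} + y_{Mesa})) − 52y_{Largo}.
∂π/∂y_{Largo} = 189 − 2y_{Largo} − y_{Mesa} = 0, so y_{Largo} = 94.5 − 0.5y_{Mesa}.
By symmetry y_{Mesa} = y_{Largo}; substituting into the reaction function, 1.5y_{Largo} = 94.5 and y_{Largo} = 63.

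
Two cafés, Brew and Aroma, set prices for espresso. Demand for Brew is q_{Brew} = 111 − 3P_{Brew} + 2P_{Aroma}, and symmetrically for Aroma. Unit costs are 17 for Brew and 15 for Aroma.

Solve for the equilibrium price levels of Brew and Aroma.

Brew's profit: π = (P_{Brew} − 17)(111 − 3P_{Brew} + 2P_{Aroma}).
∂π/∂P_{Brew} = 162 − 6P_{Brew} + 2P_{Aroma} = 0 ⇒ P_{Brew} = 27 + (1/3)P_{Aroma}.
Similarly P_{Aroma} = 26 + (1/3)P_{Brew}.
Solving the two reaction functions simultaneously: (1 − (1/3)(1/3))P_{Brew} = 27 + (1/3)·26, so (8/9)P_{Brew} = 107/3 and P_{Brew} = 40.125.
Then P_{Aroma} = 26 + (1/3)·40.125 = 39.375.

40.125, 39.375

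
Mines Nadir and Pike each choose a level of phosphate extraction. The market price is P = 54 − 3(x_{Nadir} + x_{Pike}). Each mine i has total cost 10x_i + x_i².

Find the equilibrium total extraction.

Mine Nadir's profit: π = x_{Nadir}(54 − 3(x_{Nadir} + x_{Pike})) − 10x_{Nadir} − x_{Nadir}².
∂π/∂x_{Nadir} = 44 − 8x_{Nadir} − 3x_{Pike} = 0, so x_{Nadir} = 5.5 − 0.375x_{Pike}.
Setting x_{Nadir} = x_{Pike} in the reaction function: x_{Nadir} = 5.5 − 0.375x_{Nadir}, so x_{Nadir} = 5.5 / 1.375 = 4.
Total extraction: 4 + 4 = 8.

8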